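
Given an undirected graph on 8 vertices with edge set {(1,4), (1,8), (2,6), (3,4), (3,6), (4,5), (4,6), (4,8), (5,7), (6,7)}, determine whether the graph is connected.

Step 1: Build adjacency list from edges:
  1: 4, 8
  2: 6
  3: 4, 6
  4: 1, 3, 5, 6, 8
  5: 4, 7
  6: 2, 3, 4, 7
  7: 5, 6
  8: 1, 4

Step 2: Run BFS/DFS from vertex 1:
  Visited: {1, 4, 8, 3, 5, 6, 7, 2}
  Reached 8 of 8 vertices

Step 3: All 8 vertices reached from vertex 1, so the graph is connected.
Answer: Yes, the graph is connected.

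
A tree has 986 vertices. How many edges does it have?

A tree on n vertices always has exactly n - 1 edges.
For n = 986: edges = 986 - 1 = 985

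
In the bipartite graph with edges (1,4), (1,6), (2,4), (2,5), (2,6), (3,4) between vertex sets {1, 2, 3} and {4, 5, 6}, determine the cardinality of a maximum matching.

Step 1: List the neighbors of each left vertex:
  1: 4, 6
  2: 4, 5, 6
  3: 4

Step 2: Greedily match left vertices, then look for augmenting paths:
  Match 1 -- 6
  Match 2 -- 5
  Match 3 -- 4
  No augmenting path remains.

Step 3: Verify this is maximum:
  Matching size 3 = min(|L|, |R|) = min(3, 3), which is an upper bound, so this matching is maximum.

Maximum matching: {(1,6), (2,5), (3,4)}
Size: 3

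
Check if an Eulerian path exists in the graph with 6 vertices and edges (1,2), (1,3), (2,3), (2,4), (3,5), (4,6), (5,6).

Step 1: Find the degree of each vertex:
  deg(1) = 2
  deg(2) = 3
  deg(3) = 3
  deg(4) = 2
  deg(5) = 2
  deg(6) = 2

Step 2: Count vertices with odd degree:
  Odd-degree vertices: 2, 3 (2 total)

Step 3: Apply Euler's theorem:
  - Eulerian circuit exists iff graph is connected and all vertices have even degree
  - Eulerian path exists iff graph is connected and has 0 or 2 odd-degree vertices

Graph is connected with exactly 2 odd-degree vertices (2, 3).
Eulerian path exists (starting and ending at the odd-degree vertices), but no Eulerian circuit.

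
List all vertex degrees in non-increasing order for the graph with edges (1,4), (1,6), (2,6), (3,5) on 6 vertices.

Step 1: Count edges incident to each vertex:
  deg(1) = 2 (neighbors: 4, 6)
  deg(2) = 1 (neighbors: 6)
  deg(3) = 1 (neighbors: 5)
  deg(4) = 1 (neighbors: 1)
  deg(5) = 1 (neighbors: 3)
  deg(6) = 2 (neighbors: 1, 2)

Step 2: Sort degrees in non-increasing order:
  Degrees: [2, 1, 1, 1, 1, 2] -> sorted: [2, 2, 1, 1, 1, 1]

Degree sequence: [2, 2, 1, 1, 1, 1]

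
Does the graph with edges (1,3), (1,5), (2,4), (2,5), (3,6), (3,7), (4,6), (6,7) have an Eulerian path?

Step 1: Find the degree of each vertex:
  deg(1) = 2
  deg(2) = 2
  deg(3) = 3
  deg(4) = 2
  deg(5) = 2
  deg(6) = 3
  deg(7) = 2

Step 2: Count vertices with odd degree:
  Odd-degree vertices: 3, 6 (2 total)

Step 3: Apply Euler's theorem:
  - Eulerian circuit exists iff graph is connected and all vertices have even degree
  - Eulerian path exists iff graph is connected and has 0 or 2 odd-degree vertices

Graph is connected with exactly 2 odd-degree vertices (3, 6).
Eulerian path exists (starting and ending at the odd-degree vertices), but no Eulerian circuit.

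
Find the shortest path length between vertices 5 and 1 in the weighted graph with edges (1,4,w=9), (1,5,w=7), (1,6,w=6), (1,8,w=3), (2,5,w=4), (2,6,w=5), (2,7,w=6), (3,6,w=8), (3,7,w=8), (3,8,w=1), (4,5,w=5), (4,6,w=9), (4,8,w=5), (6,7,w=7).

Step 1: Build adjacency list with weights:
  1: 4(w=9), 5(w=7), 6(w=6), 8(w=3)
  2: 5(w=4), 6(w=5), 7(w=6)
  3: 6(w=8), 7(w=8), 8(w=1)
  4: 1(w=9), 5(w=5), 6(w=9), 8(w=5)
  5: 1(w=7), 2(w=4), 4(w=5)
  6: 1(w=6), 2(w=5), 3(w=8), 4(w=9), 7(w=7)
  7: 2(w=6), 3(w=8), 6(w=7)
  8: 1(w=3), 3(w=1), 4(w=5)

Step 2: Apply Dijkstra's algorithm from vertex 5:
  Visit vertex 5 (distance=0)
    Update dist[1] = 7
    Update dist[2] = 4
    Update dist[4] = 5
  Visit vertex 2 (distance=4)
    Update dist[6] = 9
    Update dist[7] = 10
  Visit vertex 4 (distance=5)
    Update dist[8] = 10
  Visit vertex 1 (distance=7)

Step 3: Shortest path: 5 -> 1
Total weight: 7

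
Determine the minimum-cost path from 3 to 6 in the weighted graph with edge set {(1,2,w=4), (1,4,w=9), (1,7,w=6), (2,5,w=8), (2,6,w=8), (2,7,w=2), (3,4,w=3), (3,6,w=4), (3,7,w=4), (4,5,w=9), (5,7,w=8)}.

Step 1: Build adjacency list with weights:
  1: 2(w=4), 4(w=9), 7(w=6)
  2: 1(w=4), 5(w=8), 6(w=8), 7(w=2)
  3: 4(w=3), 6(w=4), 7(w=4)
  4: 1(w=9), 3(w=3), 5(w=9)
  5: 2(w=8), 4(w=9), 7(w=8)
  6: 2(w=8), 3(w=4)
  7: 1(w=6), 2(w=2), 3(w=4), 5(w=8)

Step 2: Apply Dijkstra's algorithm from vertex 3:
  Visit vertex 3 (distance=0)
    Update dist[4] = 3
    Update dist[6] = 4
    Update dist[7] = 4
  Visit vertex 4 (distance=3)
    Update dist[1] = 12
    Update dist[5] = 12
  Visit vertex 6 (distance=4)
    Update dist[2] = 12

Step 3: Shortest path: 3 -> 6
Total weight: 4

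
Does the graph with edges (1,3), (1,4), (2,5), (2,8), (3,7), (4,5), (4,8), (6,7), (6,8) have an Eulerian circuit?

Step 1: Find the degree of each vertex:
  deg(1) = 2
  deg(2) = 2
  deg(3) = 2
  deg(4) = 3
  deg(5) = 2
  deg(6) = 2
  deg(7) = 2
  deg(8) = 3

Step 2: Count vertices with odd degree:
  Odd-degree vertices: 4, 8 (2 total)

Step 3: Apply Euler's theorem:
  - Eulerian circuit exists iff graph is connected and all vertices have even degree
  - Eulerian path exists iff graph is connected and has 0 or 2 odd-degree vertices

Graph is connected with exactly 2 odd-degree vertices (4, 8).
Eulerian path exists (starting and ending at the odd-degree vertices), but no Eulerian circuit.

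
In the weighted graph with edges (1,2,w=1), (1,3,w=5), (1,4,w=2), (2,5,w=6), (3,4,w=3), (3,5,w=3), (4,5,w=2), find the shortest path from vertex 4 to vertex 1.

Step 1: Build adjacency list with weights:
  1: 2(w=1), 3(w=5), 4(w=2)
  2: 1(w=1), 5(w=6)
  3: 1(w=5), 4(w=3), 5(w=3)
  4: 1(w=2), 3(w=3), 5(w=2)
  5: 2(w=6), 3(w=3), 4(w=2)

Step 2: Apply Dijkstra's algorithm from vertex 4:
  Visit vertex 4 (distance=0)
    Update dist[1] = 2
    Update dist[3] = 3
    Update dist[5] = 2
  Visit vertex 1 (distance=2)
    Update dist[2] = 3

Step 3: Shortest path: 4 -> 1
Total weight: 2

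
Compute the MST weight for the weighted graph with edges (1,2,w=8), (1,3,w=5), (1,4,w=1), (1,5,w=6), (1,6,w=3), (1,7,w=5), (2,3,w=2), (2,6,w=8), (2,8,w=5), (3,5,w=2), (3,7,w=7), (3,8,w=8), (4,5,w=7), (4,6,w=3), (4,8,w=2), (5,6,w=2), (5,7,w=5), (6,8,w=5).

Apply Kruskal's algorithm (sort edges by weight, add if no cycle):

Sorted edges by weight:
  (1,4) w=1
  (2,3) w=2
  (3,5) w=2
  (4,8) w=2
  (5,6) w=2
  (1,6) w=3
  (4,6) w=3
  (1,3) w=5
  (1,7) w=5
  (2,8) w=5
  (5,7) w=5
  (6,8) w=5
  (1,5) w=6
  (3,7) w=7
  (4,5) w=7
  (1,2) w=8
  (2,6) w=8
  (3,8) w=8

Add edge (1,4) w=1 -- no cycle. Running total: 1
Add edge (2,3) w=2 -- no cycle. Running total: 3
Add edge (3,5) w=2 -- no cycle. Running total: 5
Add edge (4,8) w=2 -- no cycle. Running total: 7
Add edge (5,6) w=2 -- no cycle. Running total: 9
Add edge (1,6) w=3 -- no cycle. Running total: 12
Skip edge (4,6) w=3 -- would create cycle
Skip edge (1,3) w=5 -- would create cycle
Add edge (1,7) w=5 -- no cycle. Running total: 17

MST edges: (1,4,w=1), (2,3,w=2), (3,5,w=2), (4,8,w=2), (5,6,w=2), (1,6,w=3), (1,7,w=5)
Total MST weight: 1 + 2 + 2 + 2 + 2 + 3 + 5 = 17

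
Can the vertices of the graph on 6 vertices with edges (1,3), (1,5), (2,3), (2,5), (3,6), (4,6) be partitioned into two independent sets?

Step 1: Attempt 2-coloring using BFS:
  Start at vertex 1, assign color 0
  Color vertex 3 with color 1 (neighbor of 1)
  Color vertex 5 with color 1 (neighbor of 1)
  Color vertex 2 with color 0 (neighbor of 3)
  Color vertex 6 with color 0 (neighbor of 3)
  Color vertex 4 with color 1 (neighbor of 6)

Step 2: 2-coloring succeeded. No conflicts found.
  Set A (color 0): {1, 2, 6}
  Set B (color 1): {3, 4, 5}

The graph is bipartite with partition {1, 2, 6}, {3, 4, 5}.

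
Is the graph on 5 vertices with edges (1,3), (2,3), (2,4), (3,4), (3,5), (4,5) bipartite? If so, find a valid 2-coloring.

Step 1: Attempt 2-coloring using BFS:
  Start at vertex 1, assign color 0
  Color vertex 3 with color 1 (neighbor of 1)
  Color vertex 2 with color 0 (neighbor of 3)
  Color vertex 4 with color 0 (neighbor of 3)
  Color vertex 5 with color 0 (neighbor of 3)

Step 2: Conflict found! Vertices 2 and 4 are adjacent but have the same color.
This means the graph contains an odd cycle.

The graph is NOT bipartite.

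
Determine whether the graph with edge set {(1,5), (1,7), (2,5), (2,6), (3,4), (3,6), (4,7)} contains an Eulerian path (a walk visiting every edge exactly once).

Step 1: Find the degree of each vertex:
  deg(1) = 2
  deg(2) = 2
  deg(3) = 2
  deg(4) = 2
  deg(5) = 2
  deg(6) = 2
  deg(7) = 2

Step 2: Count vertices with odd degree:
  All vertices have even degree (0 odd-degree vertices)

Step 3: Apply Euler's theorem:
  - Eulerian circuit exists iff graph is connected and all vertices have even degree
  - Eulerian path exists iff graph is connected and has 0 or 2 odd-degree vertices

Graph is connected with 0 odd-degree vertices.
Both Eulerian circuit and Eulerian path exist.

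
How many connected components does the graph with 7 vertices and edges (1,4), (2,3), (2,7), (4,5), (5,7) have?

Step 1: Build adjacency list from edges:
  1: 4
  2: 3, 7
  3: 2
  4: 1, 5
  5: 4, 7
  6: (none)
  7: 2, 5

Step 2: Run BFS/DFS from vertex 1:
  Visited: {1, 4, 5, 7, 2, 3}
  Reached 6 of 7 vertices

Step 3: Only 6 of 7 vertices reached. Graph is disconnected.
Connected components: {1, 2, 3, 4, 5, 7}, {6}
Number of connected components: 2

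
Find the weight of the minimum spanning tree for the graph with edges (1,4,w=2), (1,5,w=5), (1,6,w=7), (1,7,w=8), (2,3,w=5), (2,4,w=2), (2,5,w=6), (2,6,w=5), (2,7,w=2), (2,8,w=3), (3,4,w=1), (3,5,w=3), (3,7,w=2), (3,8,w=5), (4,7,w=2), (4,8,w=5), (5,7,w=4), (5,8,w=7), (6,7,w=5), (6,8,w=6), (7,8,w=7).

Apply Kruskal's algorithm (sort edges by weight, add if no cycle):

Sorted edges by weight:
  (3,4) w=1
  (1,4) w=2
  (2,4) w=2
  (2,7) w=2
  (3,7) w=2
  (4,7) w=2
  (2,8) w=3
  (3,5) w=3
  (5,7) w=4
  (1,5) w=5
  (2,3) w=5
  (2,6) w=5
  (3,8) w=5
  (4,8) w=5
  (6,7) w=5
  (2,5) w=6
  (6,8) w=6
  (1,6) w=7
  (5,8) w=7
  (7,8) w=7
  (1,7) w=8

Add edge (3,4) w=1 -- no cycle. Running total: 1
Add edge (1,4) w=2 -- no cycle. Running total: 3
Add edge (2,4) w=2 -- no cycle. Running total: 5
Add edge (2,7) w=2 -- no cycle. Running total: 7
Skip edge (3,7) w=2 -- would create cycle
Skip edge (4,7) w=2 -- would create cycle
Add edge (2,8) w=3 -- no cycle. Running total: 10
Add edge (3,5) w=3 -- no cycle. Running total: 13
Skip edge (5,7) w=4 -- would create cycle
Skip edge (1,5) w=5 -- would create cycle
Skip edge (2,3) w=5 -- would create cycle
Add edge (2,6) w=5 -- no cycle. Running total: 18

MST edges: (3,4,w=1), (1,4,w=2), (2,4,w=2), (2,7,w=2), (2,8,w=3), (3,5,w=3), (2,6,w=5)
Total MST weight: 1 + 2 + 2 + 2 + 3 + 3 + 5 = 18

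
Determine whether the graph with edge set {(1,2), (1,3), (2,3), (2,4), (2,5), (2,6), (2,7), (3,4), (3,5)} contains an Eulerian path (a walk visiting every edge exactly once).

Step 1: Find the degree of each vertex:
  deg(1) = 2
  deg(2) = 6
  deg(3) = 4
  deg(4) = 2
  deg(5) = 2
  deg(6) = 1
  deg(7) = 1

Step 2: Count vertices with odd degree:
  Odd-degree vertices: 6, 7 (2 total)

Step 3: Apply Euler's theorem:
  - Eulerian circuit exists iff graph is connected and all vertices have even degree
  - Eulerian path exists iff graph is connected and has 0 or 2 odd-degree vertices

Graph is connected with exactly 2 odd-degree vertices (6, 7).
Eulerian path exists (starting and ending at the odd-degree vertices), but no Eulerian circuit.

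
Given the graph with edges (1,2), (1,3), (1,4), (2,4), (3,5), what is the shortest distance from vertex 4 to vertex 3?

Step 1: Build adjacency list:
  1: 2, 3, 4
  2: 1, 4
  3: 1, 5
  4: 1, 2
  5: 3

Step 2: BFS from vertex 4 to find shortest path to 3:
  vertex 1 reached at distance 1
  vertex 2 reached at distance 1
  vertex 3 reached at distance 2

Step 3: Shortest path: 4 -> 1 -> 3
Path length: 2 edges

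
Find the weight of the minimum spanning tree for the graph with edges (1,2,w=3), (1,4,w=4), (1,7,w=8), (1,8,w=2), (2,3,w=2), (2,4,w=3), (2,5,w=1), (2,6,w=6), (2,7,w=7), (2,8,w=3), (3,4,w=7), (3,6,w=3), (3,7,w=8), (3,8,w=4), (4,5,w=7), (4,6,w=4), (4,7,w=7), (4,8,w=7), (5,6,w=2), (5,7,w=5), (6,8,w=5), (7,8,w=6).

Apply Kruskal's algorithm (sort edges by weight, add if no cycle):

Sorted edges by weight:
  (2,5) w=1
  (1,8) w=2
  (2,3) w=2
  (5,6) w=2
  (1,2) w=3
  (2,4) w=3
  (2,8) w=3
  (3,6) w=3
  (1,4) w=4
  (3,8) w=4
  (4,6) w=4
  (5,7) w=5
  (6,8) w=5
  (2,6) w=6
  (7,8) w=6
  (2,7) w=7
  (3,4) w=7
  (4,8) w=7
  (4,5) w=7
  (4,7) w=7
  (1,7) w=8
  (3,7) w=8

Add edge (2,5) w=1 -- no cycle. Running total: 1
Add edge (1,8) w=2 -- no cycle. Running total: 3
Add edge (2,3) w=2 -- no cycle. Running total: 5
Add edge (5,6) w=2 -- no cycle. Running total: 7
Add edge (1,2) w=3 -- no cycle. Running total: 10
Add edge (2,4) w=3 -- no cycle. Running total: 13
Skip edge (2,8) w=3 -- would create cycle
Skip edge (3,6) w=3 -- would create cycle
Skip edge (1,4) w=4 -- would create cycle
Skip edge (3,8) w=4 -- would create cycle
Skip edge (4,6) w=4 -- would create cycle
Add edge (5,7) w=5 -- no cycle. Running total: 18

MST edges: (2,5,w=1), (1,8,w=2), (2,3,w=2), (5,6,w=2), (1,2,w=3), (2,4,w=3), (5,7,w=5)
Total MST weight: 1 + 2 + 2 + 2 + 3 + 3 + 5 = 18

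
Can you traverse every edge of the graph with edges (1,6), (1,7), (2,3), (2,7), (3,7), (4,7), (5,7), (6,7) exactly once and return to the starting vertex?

Step 1: Find the degree of each vertex:
  deg(1) = 2
  deg(2) = 2
  deg(3) = 2
  deg(4) = 1
  deg(5) = 1
  deg(6) = 2
  deg(7) = 6

Step 2: Count vertices with odd degree:
  Odd-degree vertices: 4, 5 (2 total)

Step 3: Apply Euler's theorem:
  - Eulerian circuit exists iff graph is connected and all vertices have even degree
  - Eulerian path exists iff graph is connected and has 0 or 2 odd-degree vertices

Graph is connected with exactly 2 odd-degree vertices (4, 5).
Eulerian path exists (starting and ending at the odd-degree vertices), but no Eulerian circuit.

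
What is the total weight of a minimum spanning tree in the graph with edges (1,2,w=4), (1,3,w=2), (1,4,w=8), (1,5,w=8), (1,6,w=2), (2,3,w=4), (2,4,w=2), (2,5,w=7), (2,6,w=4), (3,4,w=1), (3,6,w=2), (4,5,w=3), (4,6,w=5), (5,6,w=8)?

Apply Kruskal's algorithm (sort edges by weight, add if no cycle):

Sorted edges by weight:
  (3,4) w=1
  (1,6) w=2
  (1,3) w=2
  (2,4) w=2
  (3,6) w=2
  (4,5) w=3
  (1,2) w=4
  (2,3) w=4
  (2,6) w=4
  (4,6) w=5
  (2,5) w=7
  (1,4) w=8
  (1,5) w=8
  (5,6) w=8

Add edge (3,4) w=1 -- no cycle. Running total: 1
Add edge (1,6) w=2 -- no cycle. Running total: 3
Add edge (1,3) w=2 -- no cycle. Running total: 5
Add edge (2,4) w=2 -- no cycle. Running total: 7
Skip edge (3,6) w=2 -- would create cycle
Add edge (4,5) w=3 -- no cycle. Running total: 10

MST edges: (3,4,w=1), (1,6,w=2), (1,3,w=2), (2,4,w=2), (4,5,w=3)
Total MST weight: 1 + 2 + 2 + 2 + 3 = 10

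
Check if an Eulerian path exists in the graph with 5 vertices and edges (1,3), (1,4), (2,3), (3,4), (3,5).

Step 1: Find the degree of each vertex:
  deg(1) = 2
  deg(2) = 1
  deg(3) = 4
  deg(4) = 2
  deg(5) = 1

Step 2: Count vertices with odd degree:
  Odd-degree vertices: 2, 5 (2 total)

Step 3: Apply Euler's theorem:
  - Eulerian circuit exists iff graph is connected and all vertices have even degree
  - Eulerian path exists iff graph is connected and has 0 or 2 odd-degree vertices

Graph is connected with exactly 2 odd-degree vertices (2, 5).
Eulerian path exists (starting and ending at the odd-degree vertices), but no Eulerian circuit.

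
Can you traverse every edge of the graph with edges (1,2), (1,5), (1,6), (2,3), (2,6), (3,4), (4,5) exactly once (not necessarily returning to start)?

Step 1: Find the degree of each vertex:
  deg(1) = 3
  deg(2) = 3
  deg(3) = 2
  deg(4) = 2
  deg(5) = 2
  deg(6) = 2

Step 2: Count vertices with odd degree:
  Odd-degree vertices: 1, 2 (2 total)

Step 3: Apply Euler's theorem:
  - Eulerian circuit exists iff graph is connected and all vertices have even degree
  - Eulerian path exists iff graph is connected and has 0 or 2 odd-degree vertices

Graph is connected with exactly 2 odd-degree vertices (1, 2).
Eulerian path exists (starting and ending at the odd-degree vertices), but no Eulerian circuit.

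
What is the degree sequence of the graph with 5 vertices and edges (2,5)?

Step 1: Count edges incident to each vertex:
  deg(1) = 0 (neighbors: none)
  deg(2) = 1 (neighbors: 5)
  deg(3) = 0 (neighbors: none)
  deg(4) = 0 (neighbors: none)
  deg(5) = 1 (neighbors: 2)

Step 2: Sort degrees in non-increasing order:
  Degrees: [0, 1, 0, 0, 1] -> sorted: [1, 1, 0, 0, 0]

Degree sequence: [1, 1, 0, 0, 0]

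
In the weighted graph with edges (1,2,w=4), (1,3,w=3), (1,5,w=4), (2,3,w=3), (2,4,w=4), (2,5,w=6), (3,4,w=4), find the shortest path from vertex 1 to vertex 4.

Step 1: Build adjacency list with weights:
  1: 2(w=4), 3(w=3), 5(w=4)
  2: 1(w=4), 3(w=3), 4(w=4), 5(w=6)
  3: 1(w=3), 2(w=3), 4(w=4)
  4: 2(w=4), 3(w=4)
  5: 1(w=4), 2(w=6)

Step 2: Apply Dijkstra's algorithm from vertex 1:
  Visit vertex 1 (distance=0)
    Update dist[2] = 4
    Update dist[3] = 3
    Update dist[5] = 4
  Visit vertex 3 (distance=3)
    Update dist[4] = 7
  Visit vertex 2 (distance=4)
  Visit vertex 5 (distance=4)
  Visit vertex 4 (distance=7)

Step 3: Shortest path: 1 -> 3 -> 4
Total weight: 3 + 4 = 7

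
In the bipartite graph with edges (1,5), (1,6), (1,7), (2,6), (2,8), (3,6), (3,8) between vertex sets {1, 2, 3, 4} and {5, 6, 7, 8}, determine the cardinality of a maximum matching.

Step 1: List the neighbors of each left vertex:
  1: 5, 6, 7
  2: 6, 8
  3: 6, 8
  4: (none)

Step 2: Greedily match left vertices, then look for augmenting paths:
  Match 1 -- 5
  Match 2 -- 6
  Match 3 -- 8
  No augmenting path remains.

Step 3: Verify this is maximum:
  Matching has size 3. The vertex set {1, 2, 3} covers every edge and has size 3; any matching has at most one edge per cover vertex, so 3 is maximum (König's theorem).

Maximum matching: {(1,5), (2,6), (3,8)}
Size: 3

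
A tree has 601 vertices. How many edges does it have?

A tree on n vertices always has exactly n - 1 edges.
For n = 601: edges = 601 - 1 = 600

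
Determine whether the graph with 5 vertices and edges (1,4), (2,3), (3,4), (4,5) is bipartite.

Step 1: Attempt 2-coloring using BFS:
  Start at vertex 1, assign color 0
  Color vertex 4 with color 1 (neighbor of 1)
  Color vertex 3 with color 0 (neighbor of 4)
  Color vertex 5 with color 0 (neighbor of 4)
  Color vertex 2 with color 1 (neighbor of 3)

Step 2: 2-coloring succeeded. No conflicts found.
  Set A (color 0): {1, 3, 5}
  Set B (color 1): {2, 4}

The graph is bipartite with partition {1, 3, 5}, {2, 4}.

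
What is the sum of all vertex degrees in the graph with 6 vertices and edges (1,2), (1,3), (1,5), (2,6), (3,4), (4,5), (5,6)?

Step 1: Count edges incident to each vertex:
  deg(1) = 3 (neighbors: 2, 3, 5)
  deg(2) = 2 (neighbors: 1, 6)
  deg(3) = 2 (neighbors: 1, 4)
  deg(4) = 2 (neighbors: 3, 5)
  deg(5) = 3 (neighbors: 1, 4, 6)
  deg(6) = 2 (neighbors: 2, 5)

Step 2: Sum all degrees:
  3 + 2 + 2 + 2 + 3 + 2 = 14

Verification: sum of degrees = 2 * |E| = 2 * 7 = 14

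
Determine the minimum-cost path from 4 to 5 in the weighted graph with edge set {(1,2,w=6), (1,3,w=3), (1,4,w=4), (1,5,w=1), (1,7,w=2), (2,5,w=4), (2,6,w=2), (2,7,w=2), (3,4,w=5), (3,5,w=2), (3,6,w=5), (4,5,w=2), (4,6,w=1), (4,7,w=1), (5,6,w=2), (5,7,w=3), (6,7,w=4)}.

Step 1: Build adjacency list with weights:
  1: 2(w=6), 3(w=3), 4(w=4), 5(w=1), 7(w=2)
  2: 1(w=6), 5(w=4), 6(w=2), 7(w=2)
  3: 1(w=3), 4(w=5), 5(w=2), 6(w=5)
  4: 1(w=4), 3(w=5), 5(w=2), 6(w=1), 7(w=1)
  5: 1(w=1), 2(w=4), 3(w=2), 4(w=2), 6(w=2), 7(w=3)
  6: 2(w=2), 3(w=5), 4(w=1), 5(w=2), 7(w=4)
  7: 1(w=2), 2(w=2), 4(w=1), 5(w=3), 6(w=4)

Step 2: Apply Dijkstra's algorithm from vertex 4:
  Visit vertex 4 (distance=0)
    Update dist[1] = 4
    Update dist[3] = 5
    Update dist[5] = 2
    Update dist[6] = 1
    Update dist[7] = 1
  Visit vertex 6 (distance=1)
    Update dist[2] = 3
  Visit vertex 7 (distance=1)
    Update dist[1] = 3
  Visit vertex 5 (distance=2)
    Update dist[3] = 4

Step 3: Shortest path: 4 -> 5
Total weight: 2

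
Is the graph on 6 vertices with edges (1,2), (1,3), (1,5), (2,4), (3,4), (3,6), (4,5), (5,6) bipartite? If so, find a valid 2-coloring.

Step 1: Attempt 2-coloring using BFS:
  Start at vertex 1, assign color 0
  Color vertex 2 with color 1 (neighbor of 1)
  Color vertex 3 with color 1 (neighbor of 1)
  Color vertex 5 with color 1 (neighbor of 1)
  Color vertex 4 with color 0 (neighbor of 2)
  Color vertex 6 with color 0 (neighbor of 3)

Step 2: 2-coloring succeeded. No conflicts found.
  Set A (color 0): {1, 4, 6}
  Set B (color 1): {2, 3, 5}

The graph is bipartite with partition {1, 4, 6}, {2, 3, 5}.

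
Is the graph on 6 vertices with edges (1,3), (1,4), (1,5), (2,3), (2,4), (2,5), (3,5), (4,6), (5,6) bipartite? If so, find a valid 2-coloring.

Step 1: Attempt 2-coloring using BFS:
  Start at vertex 1, assign color 0
  Color vertex 3 with color 1 (neighbor of 1)
  Color vertex 4 with color 1 (neighbor of 1)
  Color vertex 5 with color 1 (neighbor of 1)
  Color vertex 2 with color 0 (neighbor of 3)

Step 2: Conflict found! Vertices 3 and 5 are adjacent but have the same color.
This means the graph contains an odd cycle.

The graph is NOT bipartite.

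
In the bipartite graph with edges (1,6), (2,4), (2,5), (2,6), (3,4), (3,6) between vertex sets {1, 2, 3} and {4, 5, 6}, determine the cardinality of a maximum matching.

Step 1: List the neighbors of each left vertex:
  1: 6
  2: 4, 5, 6
  3: 4, 6

Step 2: Greedily match left vertices, then look for augmenting paths:
  Match 1 -- 6
  Match 2 -- 5
  Match 3 -- 4
  No augmenting path remains.

Step 3: Verify this is maximum:
  Matching size 3 = min(|L|, |R|) = min(3, 3), which is an upper bound, so this matching is maximum.

Maximum matching: {(1,6), (2,5), (3,4)}
Size: 3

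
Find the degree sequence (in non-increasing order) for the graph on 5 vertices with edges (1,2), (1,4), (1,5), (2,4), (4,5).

Step 1: Count edges incident to each vertex:
  deg(1) = 3 (neighbors: 2, 4, 5)
  deg(2) = 2 (neighbors: 1, 4)
  deg(3) = 0 (neighbors: none)
  deg(4) = 3 (neighbors: 1, 2, 5)
  deg(5) = 2 (neighbors: 1, 4)

Step 2: Sort degrees in non-increasing order:
  Degrees: [3, 2, 0, 3, 2] -> sorted: [3, 3, 2, 2, 0]

Degree sequence: [3, 3, 2, 2, 0]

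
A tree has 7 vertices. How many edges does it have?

A tree on n vertices always has exactly n - 1 edges.
For n = 7: edges = 7 - 1 = 6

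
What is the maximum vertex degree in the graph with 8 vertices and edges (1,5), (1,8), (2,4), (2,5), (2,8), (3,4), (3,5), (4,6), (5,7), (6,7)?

Step 1: Count edges incident to each vertex:
  deg(1) = 2 (neighbors: 5, 8)
  deg(2) = 3 (neighbors: 4, 5, 8)
  deg(3) = 2 (neighbors: 4, 5)
  deg(4) = 3 (neighbors: 2, 3, 6)
  deg(5) = 4 (neighbors: 1, 2, 3, 7)
  deg(6) = 2 (neighbors: 4, 7)
  deg(7) = 2 (neighbors: 5, 6)
  deg(8) = 2 (neighbors: 1, 2)

Step 2: Find maximum:
  max(2, 3, 2, 3, 4, 2, 2, 2) = 4 (vertex 5)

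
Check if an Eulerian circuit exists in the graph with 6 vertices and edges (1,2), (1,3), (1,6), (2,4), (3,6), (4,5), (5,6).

Step 1: Find the degree of each vertex:
  deg(1) = 3
  deg(2) = 2
  deg(3) = 2
  deg(4) = 2
  deg(5) = 2
  deg(6) = 3

Step 2: Count vertices with odd degree:
  Odd-degree vertices: 1, 6 (2 total)

Step 3: Apply Euler's theorem:
  - Eulerian circuit exists iff graph is connected and all vertices have even degree
  - Eulerian path exists iff graph is connected and has 0 or 2 odd-degree vertices

Graph is connected with exactly 2 odd-degree vertices (1, 6).
Eulerian path exists (starting and ending at the odd-degree vertices), but no Eulerian circuit.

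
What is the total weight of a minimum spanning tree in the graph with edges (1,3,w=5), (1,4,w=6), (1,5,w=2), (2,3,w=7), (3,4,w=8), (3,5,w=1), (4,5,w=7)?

Apply Kruskal's algorithm (sort edges by weight, add if no cycle):

Sorted edges by weight:
  (3,5) w=1
  (1,5) w=2
  (1,3) w=5
  (1,4) w=6
  (2,3) w=7
  (4,5) w=7
  (3,4) w=8

Add edge (3,5) w=1 -- no cycle. Running total: 1
Add edge (1,5) w=2 -- no cycle. Running total: 3
Skip edge (1,3) w=5 -- would create cycle
Add edge (1,4) w=6 -- no cycle. Running total: 9
Add edge (2,3) w=7 -- no cycle. Running total: 16

MST edges: (3,5,w=1), (1,5,w=2), (1,4,w=6), (2,3,w=7)
Total MST weight: 1 + 2 + 6 + 7 = 16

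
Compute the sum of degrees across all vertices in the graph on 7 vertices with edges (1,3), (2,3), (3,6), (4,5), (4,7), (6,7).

Step 1: Count edges incident to each vertex:
  deg(1) = 1 (neighbors: 3)
  deg(2) = 1 (neighbors: 3)
  deg(3) = 3 (neighbors: 1, 2, 6)
  deg(4) = 2 (neighbors: 5, 7)
  deg(5) = 1 (neighbors: 4)
  deg(6) = 2 (neighbors: 3, 7)
  deg(7) = 2 (neighbors: 4, 6)

Step 2: Sum all degrees:
  1 + 1 + 3 + 2 + 1 + 2 + 2 = 12

Verification: sum of degrees = 2 * |E| = 2 * 6 = 12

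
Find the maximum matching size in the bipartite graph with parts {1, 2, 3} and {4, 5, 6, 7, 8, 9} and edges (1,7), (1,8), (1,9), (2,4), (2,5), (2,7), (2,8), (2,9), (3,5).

Step 1: List the neighbors of each left vertex:
  1: 7, 8, 9
  2: 4, 5, 7, 8, 9
  3: 5

Step 2: Greedily match left vertices, then look for augmenting paths:
  Match 1 -- 7
  Match 2 -- 4
  Match 3 -- 5
  No augmenting path remains.

Step 3: Verify this is maximum:
  Matching size 3 = min(|L|, |R|) = min(3, 6), which is an upper bound, so this matching is maximum.

Maximum matching: {(1,7), (2,4), (3,5)}
Size: 3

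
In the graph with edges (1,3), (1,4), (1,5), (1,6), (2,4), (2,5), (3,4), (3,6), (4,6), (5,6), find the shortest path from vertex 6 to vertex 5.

Step 1: Build adjacency list:
  1: 3, 4, 5, 6
  2: 4, 5
  3: 1, 4, 6
  4: 1, 2, 3, 6
  5: 1, 2, 6
  6: 1, 3, 4, 5

Step 2: BFS from vertex 6 to find shortest path to 5:
  vertex 1 reached at distance 1
  vertex 3 reached at distance 1
  vertex 4 reached at distance 1
  vertex 5 reached at distance 1

Step 3: Shortest path: 6 -> 5
Path length: 1 edge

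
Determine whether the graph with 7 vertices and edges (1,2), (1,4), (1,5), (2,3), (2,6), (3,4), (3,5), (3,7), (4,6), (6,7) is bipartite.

Step 1: Attempt 2-coloring using BFS:
  Start at vertex 1, assign color 0
  Color vertex 2 with color 1 (neighbor of 1)
  Color vertex 4 with color 1 (neighbor of 1)
  Color vertex 5 with color 1 (neighbor of 1)
  Color vertex 3 with color 0 (neighbor of 2)
  Color vertex 6 with color 0 (neighbor of 2)
  Color vertex 7 with color 1 (neighbor of 3)

Step 2: 2-coloring succeeded. No conflicts found.
  Set A (color 0): {1, 3, 6}
  Set B (color 1): {2, 4, 5, 7}

The graph is bipartite with partition {1, 3, 6}, {2, 4, 5, 7}.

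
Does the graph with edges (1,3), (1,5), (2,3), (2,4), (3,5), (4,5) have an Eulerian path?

Step 1: Find the degree of each vertex:
  deg(1) = 2
  deg(2) = 2
  deg(3) = 3
  deg(4) = 2
  deg(5) = 3

Step 2: Count vertices with odd degree:
  Odd-degree vertices: 3, 5 (2 total)

Step 3: Apply Euler's theorem:
  - Eulerian circuit exists iff graph is connected and all vertices have even degree
  - Eulerian path exists iff graph is connected and has 0 or 2 odd-degree vertices

Graph is connected with exactly 2 odd-degree vertices (3, 5).
Eulerian path exists (starting and ending at the odd-degree vertices), but no Eulerian circuit.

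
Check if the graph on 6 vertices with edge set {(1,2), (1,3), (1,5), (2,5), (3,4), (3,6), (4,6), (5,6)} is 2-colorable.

Step 1: Attempt 2-coloring using BFS:
  Start at vertex 1, assign color 0
  Color vertex 2 with color 1 (neighbor of 1)
  Color vertex 3 with color 1 (neighbor of 1)
  Color vertex 5 with color 1 (neighbor of 1)

Step 2: Conflict found! Vertices 2 and 5 are adjacent but have the same color.
This means the graph contains an odd cycle.

The graph is NOT bipartite.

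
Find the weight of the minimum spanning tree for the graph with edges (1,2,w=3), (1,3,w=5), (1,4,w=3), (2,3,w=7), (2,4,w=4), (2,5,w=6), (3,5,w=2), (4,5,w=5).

Apply Kruskal's algorithm (sort edges by weight, add if no cycle):

Sorted edges by weight:
  (3,5) w=2
  (1,2) w=3
  (1,4) w=3
  (2,4) w=4
  (1,3) w=5
  (4,5) w=5
  (2,5) w=6
  (2,3) w=7

Add edge (3,5) w=2 -- no cycle. Running total: 2
Add edge (1,2) w=3 -- no cycle. Running total: 5
Add edge (1,4) w=3 -- no cycle. Running total: 8
Skip edge (2,4) w=4 -- would create cycle
Add edge (1,3) w=5 -- no cycle. Running total: 13

MST edges: (3,5,w=2), (1,2,w=3), (1,4,w=3), (1,3,w=5)
Total MST weight: 2 + 3 + 3 + 5 = 13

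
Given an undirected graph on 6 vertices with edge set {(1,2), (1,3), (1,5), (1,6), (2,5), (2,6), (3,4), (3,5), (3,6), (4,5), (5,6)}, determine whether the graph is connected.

Step 1: Build adjacency list from edges:
  1: 2, 3, 5, 6
  2: 1, 5, 6
  3: 1, 4, 5, 6
  4: 3, 5
  5: 1, 2, 3, 4, 6
  6: 1, 2, 3, 5

Step 2: Run BFS/DFS from vertex 1:
  Visited: {1, 2, 3, 5, 6, 4}
  Reached 6 of 6 vertices

Step 3: All 6 vertices reached from vertex 1, so the graph is connected.
Answer: Yes, the graph is connected.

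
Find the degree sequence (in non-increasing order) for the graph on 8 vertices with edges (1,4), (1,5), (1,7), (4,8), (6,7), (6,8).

Step 1: Count edges incident to each vertex:
  deg(1) = 3 (neighbors: 4, 5, 7)
  deg(2) = 0 (neighbors: none)
  deg(3) = 0 (neighbors: none)
  deg(4) = 2 (neighbors: 1, 8)
  deg(5) = 1 (neighbors: 1)
  deg(6) = 2 (neighbors: 7, 8)
  deg(7) = 2 (neighbors: 1, 6)
  deg(8) = 2 (neighbors: 4, 6)

Step 2: Sort degrees in non-increasing order:
  Degrees: [3, 0, 0, 2, 1, 2, 2, 2] -> sorted: [3, 2, 2, 2, 2, 1, 0, 0]

Degree sequence: [3, 2, 2, 2, 2, 1, 0, 0]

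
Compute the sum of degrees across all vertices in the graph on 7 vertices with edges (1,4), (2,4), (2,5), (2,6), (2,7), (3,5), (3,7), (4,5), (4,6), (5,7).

Step 1: Count edges incident to each vertex:
  deg(1) = 1 (neighbors: 4)
  deg(2) = 4 (neighbors: 4, 5, 6, 7)
  deg(3) = 2 (neighbors: 5, 7)
  deg(4) = 4 (neighbors: 1, 2, 5, 6)
  deg(5) = 4 (neighbors: 2, 3, 4, 7)
  deg(6) = 2 (neighbors: 2, 4)
  deg(7) = 3 (neighbors: 2, 3, 5)

Step 2: Sum all degrees:
  1 + 4 + 2 + 4 + 4 + 2 + 3 = 20

Verification: sum of degrees = 2 * |E| = 2 * 10 = 20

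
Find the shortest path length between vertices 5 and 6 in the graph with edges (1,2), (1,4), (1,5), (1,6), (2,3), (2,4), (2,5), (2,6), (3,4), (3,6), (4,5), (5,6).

Step 1: Build adjacency list:
  1: 2, 4, 5, 6
  2: 1, 3, 4, 5, 6
  3: 2, 4, 6
  4: 1, 2, 3, 5
  5: 1, 2, 4, 6
  6: 1, 2, 3, 5

Step 2: BFS from vertex 5 to find shortest path to 6:
  vertex 1 reached at distance 1
  vertex 2 reached at distance 1
  vertex 4 reached at distance 1
  vertex 6 reached at distance 1

Step 3: Shortest path: 5 -> 6
Path length: 1 edge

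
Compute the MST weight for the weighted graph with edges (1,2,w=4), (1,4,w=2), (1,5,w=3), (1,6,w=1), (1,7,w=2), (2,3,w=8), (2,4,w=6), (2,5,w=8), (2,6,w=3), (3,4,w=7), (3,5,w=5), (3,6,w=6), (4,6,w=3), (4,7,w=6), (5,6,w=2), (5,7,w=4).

Apply Kruskal's algorithm (sort edges by weight, add if no cycle):

Sorted edges by weight:
  (1,6) w=1
  (1,4) w=2
  (1,7) w=2
  (5,6) w=2
  (1,5) w=3
  (2,6) w=3
  (4,6) w=3
  (1,2) w=4
  (5,7) w=4
  (3,5) w=5
  (2,4) w=6
  (3,6) w=6
  (4,7) w=6
  (3,4) w=7
  (2,3) w=8
  (2,5) w=8

Add edge (1,6) w=1 -- no cycle. Running total: 1
Add edge (1,4) w=2 -- no cycle. Running total: 3
Add edge (1,7) w=2 -- no cycle. Running total: 5
Add edge (5,6) w=2 -- no cycle. Running total: 7
Skip edge (1,5) w=3 -- would create cycle
Add edge (2,6) w=3 -- no cycle. Running total: 10
Skip edge (4,6) w=3 -- would create cycle
Skip edge (1,2) w=4 -- would create cycle
Skip edge (5,7) w=4 -- would create cycle
Add edge (3,5) w=5 -- no cycle. Running total: 15

MST edges: (1,6,w=1), (1,4,w=2), (1,7,w=2), (5,6,w=2), (2,6,w=3), (3,5,w=5)
Total MST weight: 1 + 2 + 2 + 2 + 3 + 5 = 15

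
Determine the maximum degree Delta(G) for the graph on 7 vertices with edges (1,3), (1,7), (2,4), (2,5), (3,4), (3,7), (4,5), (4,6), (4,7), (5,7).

Step 1: Count edges incident to each vertex:
  deg(1) = 2 (neighbors: 3, 7)
  deg(2) = 2 (neighbors: 4, 5)
  deg(3) = 3 (neighbors: 1, 4, 7)
  deg(4) = 5 (neighbors: 2, 3, 5, 6, 7)
  deg(5) = 3 (neighbors: 2, 4, 7)
  deg(6) = 1 (neighbors: 4)
  deg(7) = 4 (neighbors: 1, 3, 4, 5)

Step 2: Find maximum:
  max(2, 2, 3, 5, 3, 1, 4) = 5 (vertex 4)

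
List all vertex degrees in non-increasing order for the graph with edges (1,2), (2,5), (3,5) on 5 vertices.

Step 1: Count edges incident to each vertex:
  deg(1) = 1 (neighbors: 2)
  deg(2) = 2 (neighbors: 1, 5)
  deg(3) = 1 (neighbors: 5)
  deg(4) = 0 (neighbors: none)
  deg(5) = 2 (neighbors: 2, 3)

Step 2: Sort degrees in non-increasing order:
  Degrees: [1, 2, 1, 0, 2] -> sorted: [2, 2, 1, 1, 0]

Degree sequence: [2, 2, 1, 1, 0]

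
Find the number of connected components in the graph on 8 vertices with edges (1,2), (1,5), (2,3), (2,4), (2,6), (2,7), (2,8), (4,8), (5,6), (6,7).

Step 1: Build adjacency list from edges:
  1: 2, 5
  2: 1, 3, 4, 6, 7, 8
  3: 2
  4: 2, 8
  5: 1, 6
  6: 2, 5, 7
  7: 2, 6
  8: 2, 4

Step 2: Run BFS/DFS from vertex 1:
  Visited: {1, 2, 5, 3, 4, 6, 7, 8}
  Reached 8 of 8 vertices

Step 3: All 8 vertices reached from vertex 1, so the graph is connected.
Number of connected components: 1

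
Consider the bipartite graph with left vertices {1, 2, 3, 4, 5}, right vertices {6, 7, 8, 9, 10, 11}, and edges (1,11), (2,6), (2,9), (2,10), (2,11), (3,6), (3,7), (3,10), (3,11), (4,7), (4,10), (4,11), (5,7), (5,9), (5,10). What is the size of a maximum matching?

Step 1: List the neighbors of each left vertex:
  1: 11
  2: 6, 9, 10, 11
  3: 6, 7, 10, 11
  4: 7, 10, 11
  5: 7, 9, 10

Step 2: Greedily match left vertices, then look for augmenting paths:
  Match 1 -- 11
  Match 2 -- 6
  Match 3 -- 7
  Match 4 -- 10
  Match 5 -- 9
  No augmenting path remains.

Step 3: Verify this is maximum:
  Matching size 5 = min(|L|, |R|) = min(5, 6), which is an upper bound, so this matching is maximum.

Maximum matching: {(1,11), (2,6), (3,7), (4,10), (5,9)}
Size: 5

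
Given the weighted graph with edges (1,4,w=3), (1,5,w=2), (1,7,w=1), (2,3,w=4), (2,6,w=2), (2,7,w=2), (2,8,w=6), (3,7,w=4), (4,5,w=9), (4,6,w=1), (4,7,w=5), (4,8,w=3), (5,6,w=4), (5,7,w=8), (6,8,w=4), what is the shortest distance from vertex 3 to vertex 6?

Step 1: Build adjacency list with weights:
  1: 4(w=3), 5(w=2), 7(w=1)
  2: 3(w=4), 6(w=2), 7(w=2), 8(w=6)
  3: 2(w=4), 7(w=4)
  4: 1(w=3), 5(w=9), 6(w=1), 7(w=5), 8(w=3)
  5: 1(w=2), 4(w=9), 6(w=4), 7(w=8)
  6: 2(w=2), 4(w=1), 5(w=4), 8(w=4)
  7: 1(w=1), 2(w=2), 3(w=4), 4(w=5), 5(w=8)
  8: 2(w=6), 4(w=3), 6(w=4)

Step 2: Apply Dijkstra's algorithm from vertex 3:
  Visit vertex 3 (distance=0)
    Update dist[2] = 4
    Update dist[7] = 4
  Visit vertex 2 (distance=4)
    Update dist[6] = 6
    Update dist[8] = 10
  Visit vertex 7 (distance=4)
    Update dist[1] = 5
    Update dist[4] = 9
    Update dist[5] = 12
  Visit vertex 1 (distance=5)
    Update dist[4] = 8
    Update dist[5] = 7
  Visit vertex 6 (distance=6)
    Update dist[4] = 7

Step 3: Shortest path: 3 -> 2 -> 6
Total weight: 4 + 2 = 6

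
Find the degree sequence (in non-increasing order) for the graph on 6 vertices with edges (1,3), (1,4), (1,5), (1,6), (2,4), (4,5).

Step 1: Count edges incident to each vertex:
  deg(1) = 4 (neighbors: 3, 4, 5, 6)
  deg(2) = 1 (neighbors: 4)
  deg(3) = 1 (neighbors: 1)
  deg(4) = 3 (neighbors: 1, 2, 5)
  deg(5) = 2 (neighbors: 1, 4)
  deg(6) = 1 (neighbors: 1)

Step 2: Sort degrees in non-increasing order:
  Degrees: [4, 1, 1, 3, 2, 1] -> sorted: [4, 3, 2, 1, 1, 1]

Degree sequence: [4, 3, 2, 1, 1, 1]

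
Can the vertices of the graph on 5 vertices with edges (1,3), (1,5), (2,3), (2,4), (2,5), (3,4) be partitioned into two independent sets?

Step 1: Attempt 2-coloring using BFS:
  Start at vertex 1, assign color 0
  Color vertex 3 with color 1 (neighbor of 1)
  Color vertex 5 with color 1 (neighbor of 1)
  Color vertex 2 with color 0 (neighbor of 3)
  Color vertex 4 with color 0 (neighbor of 3)

Step 2: Conflict found! Vertices 2 and 4 are adjacent but have the same color.
This means the graph contains an odd cycle.

The graph is NOT bipartite.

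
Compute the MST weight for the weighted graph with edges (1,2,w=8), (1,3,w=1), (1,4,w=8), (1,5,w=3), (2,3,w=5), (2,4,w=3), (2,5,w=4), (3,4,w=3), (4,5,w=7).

Apply Kruskal's algorithm (sort edges by weight, add if no cycle):

Sorted edges by weight:
  (1,3) w=1
  (1,5) w=3
  (2,4) w=3
  (3,4) w=3
  (2,5) w=4
  (2,3) w=5
  (4,5) w=7
  (1,2) w=8
  (1,4) w=8

Add edge (1,3) w=1 -- no cycle. Running total: 1
Add edge (1,5) w=3 -- no cycle. Running total: 4
Add edge (2,4) w=3 -- no cycle. Running total: 7
Add edge (3,4) w=3 -- no cycle. Running total: 10

MST edges: (1,3,w=1), (1,5,w=3), (2,4,w=3), (3,4,w=3)
Total MST weight: 1 + 3 + 3 + 3 = 10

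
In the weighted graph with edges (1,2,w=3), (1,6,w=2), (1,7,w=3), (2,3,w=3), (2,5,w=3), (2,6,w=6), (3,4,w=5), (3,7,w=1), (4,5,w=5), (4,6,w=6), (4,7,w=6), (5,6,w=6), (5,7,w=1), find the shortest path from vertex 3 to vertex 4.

Step 1: Build adjacency list with weights:
  1: 2(w=3), 6(w=2), 7(w=3)
  2: 1(w=3), 3(w=3), 5(w=3), 6(w=6)
  3: 2(w=3), 4(w=5), 7(w=1)
  4: 3(w=5), 5(w=5), 6(w=6), 7(w=6)
  5: 2(w=3), 4(w=5), 6(w=6), 7(w=1)
  6: 1(w=2), 2(w=6), 4(w=6), 5(w=6)
  7: 1(w=3), 3(w=1), 4(w=6), 5(w=1)

Step 2: Apply Dijkstra's algorithm from vertex 3:
  Visit vertex 3 (distance=0)
    Update dist[2] = 3
    Update dist[4] = 5
    Update dist[7] = 1
  Visit vertex 7 (distance=1)
    Update dist[1] = 4
    Update dist[5] = 2
  Visit vertex 5 (distance=2)
    Update dist[6] = 8
  Visit vertex 2 (distance=3)
  Visit vertex 1 (distance=4)
    Update dist[6] = 6
  Visit vertex 4 (distance=5)

Step 3: Shortest path: 3 -> 4
Total weight: 5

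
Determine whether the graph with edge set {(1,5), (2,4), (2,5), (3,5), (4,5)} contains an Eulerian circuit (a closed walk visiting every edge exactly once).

Step 1: Find the degree of each vertex:
  deg(1) = 1
  deg(2) = 2
  deg(3) = 1
  deg(4) = 2
  deg(5) = 4

Step 2: Count vertices with odd degree:
  Odd-degree vertices: 1, 3 (2 total)

Step 3: Apply Euler's theorem:
  - Eulerian circuit exists iff graph is connected and all vertices have even degree
  - Eulerian path exists iff graph is connected and has 0 or 2 odd-degree vertices

Graph is connected with exactly 2 odd-degree vertices (1, 3).
Eulerian path exists (starting and ending at the odd-degree vertices), but no Eulerian circuit.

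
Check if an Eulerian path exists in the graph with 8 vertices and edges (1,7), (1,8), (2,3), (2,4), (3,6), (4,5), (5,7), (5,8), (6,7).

Step 1: Find the degree of each vertex:
  deg(1) = 2
  deg(2) = 2
  deg(3) = 2
  deg(4) = 2
  deg(5) = 3
  deg(6) = 2
  deg(7) = 3
  deg(8) = 2

Step 2: Count vertices with odd degree:
  Odd-degree vertices: 5, 7 (2 total)

Step 3: Apply Euler's theorem:
  - Eulerian circuit exists iff graph is connected and all vertices have even degree
  - Eulerian path exists iff graph is connected and has 0 or 2 odd-degree vertices

Graph is connected with exactly 2 odd-degree vertices (5, 7).
Eulerian path exists (starting and ending at the odd-degree vertices), but no Eulerian circuit.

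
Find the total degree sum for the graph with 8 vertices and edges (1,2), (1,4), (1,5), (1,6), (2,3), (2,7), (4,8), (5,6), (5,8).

Step 1: Count edges incident to each vertex:
  deg(1) = 4 (neighbors: 2, 4, 5, 6)
  deg(2) = 3 (neighbors: 1, 3, 7)
  deg(3) = 1 (neighbors: 2)
  deg(4) = 2 (neighbors: 1, 8)
  deg(5) = 3 (neighbors: 1, 6, 8)
  deg(6) = 2 (neighbors: 1, 5)
  deg(7) = 1 (neighbors: 2)
  deg(8) = 2 (neighbors: 4, 5)

Step 2: Sum all degrees:
  4 + 3 + 1 + 2 + 3 + 2 + 1 + 2 = 18

Verification: sum of degrees = 2 * |E| = 2 * 9 = 18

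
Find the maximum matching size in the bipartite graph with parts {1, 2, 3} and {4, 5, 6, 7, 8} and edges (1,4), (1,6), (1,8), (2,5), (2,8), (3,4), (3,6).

Step 1: List the neighbors of each left vertex:
  1: 4, 6, 8
  2: 5, 8
  3: 4, 6

Step 2: Greedily match left vertices, then look for augmenting paths:
  Match 1 -- 4
  Match 2 -- 5
  Match 3 -- 6
  No augmenting path remains.

Step 3: Verify this is maximum:
  Matching size 3 = min(|L|, |R|) = min(3, 5), which is an upper bound, so this matching is maximum.

Maximum matching: {(1,4), (2,5), (3,6)}
Size: 3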